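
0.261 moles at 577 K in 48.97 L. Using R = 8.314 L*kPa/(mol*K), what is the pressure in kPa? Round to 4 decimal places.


PV = nRT, solve for P = nRT / V.
nRT = 0.261 * 8.314 * 577 = 1252.0635
P = 1252.0635 / 48.97
P = 25.56797019 kPa, rounded to 4 dp:

25.5680 kPa


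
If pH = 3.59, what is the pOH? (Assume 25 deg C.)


At 25 deg C, pH + pOH = 14.
pOH = 14 - pH = 14 - 3.59
pOH = 10.41:

10.41


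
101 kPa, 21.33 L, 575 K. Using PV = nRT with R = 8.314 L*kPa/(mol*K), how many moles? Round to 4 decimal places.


PV = nRT, solve for n = PV / (RT).
PV = 101 * 21.33 = 2154.33
RT = 8.314 * 575 = 4780.55
n = 2154.33 / 4780.55
n = 0.4506448 mol, rounded to 4 dp:

0.4506 mol


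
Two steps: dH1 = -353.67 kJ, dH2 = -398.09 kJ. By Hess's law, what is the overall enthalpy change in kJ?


Hess's law: enthalpy is a state function, so add the step enthalpies.
dH_total = dH1 + dH2 = -353.67 + (-398.09)
dH_total = -751.76 kJ:

-751.76 kJ


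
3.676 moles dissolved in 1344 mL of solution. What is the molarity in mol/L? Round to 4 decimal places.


Convert volume to liters: V_L = V_mL / 1000.
V_L = 1344 / 1000 = 1.344 L
M = n / V_L = 3.676 / 1.344
M = 2.73511905 mol/L, rounded to 4 dp:

2.7351 mol/L


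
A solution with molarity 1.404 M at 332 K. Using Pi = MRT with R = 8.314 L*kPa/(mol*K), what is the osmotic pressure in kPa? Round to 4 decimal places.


Osmotic pressure (van't Hoff): Pi = M*R*T.
RT = 8.314 * 332 = 2760.248
Pi = 1.404 * 2760.248
Pi = 3875.388192 kPa, rounded to 4 dp:

3875.3882 kPa


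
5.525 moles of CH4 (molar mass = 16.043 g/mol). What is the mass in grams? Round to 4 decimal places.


mass = n * M
mass = 5.525 * 16.043
mass = 88.637575 g, rounded to 4 dp:

88.6376 g


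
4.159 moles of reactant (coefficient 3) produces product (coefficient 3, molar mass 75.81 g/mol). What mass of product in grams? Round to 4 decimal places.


Use the coefficient ratio to convert reactant moles to product moles, then multiply by the product's molar mass.
moles_P = moles_R * (coeff_P / coeff_R) = 4.159 * (3/3) = 4.159
mass_P = moles_P * M_P = 4.159 * 75.81
mass_P = 315.29379 g, rounded to 4 dp:

315.2938 g


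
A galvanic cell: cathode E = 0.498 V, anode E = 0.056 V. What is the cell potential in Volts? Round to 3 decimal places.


Standard cell potential: E_cell = E_cathode - E_anode.
E_cell = 0.498 - (0.056)
E_cell = 0.442 V, rounded to 3 dp:

0.442 V


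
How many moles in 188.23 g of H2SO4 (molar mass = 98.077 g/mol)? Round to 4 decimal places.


n = mass / M
n = 188.23 / 98.077
n = 1.91920634 mol, rounded to 4 dp:

1.9192 mol


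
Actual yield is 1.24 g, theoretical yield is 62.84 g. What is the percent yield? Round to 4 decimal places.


% yield = 100 * actual / theoretical
% yield = 100 * 1.24 / 62.84
% yield = 1.97326544 %, rounded to 4 dp:

1.9733 %


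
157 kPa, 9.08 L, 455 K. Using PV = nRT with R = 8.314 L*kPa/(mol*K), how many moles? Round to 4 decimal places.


PV = nRT, solve for n = PV / (RT).
PV = 157 * 9.08 = 1425.56
RT = 8.314 * 455 = 3782.87
n = 1425.56 / 3782.87
n = 0.37684615 mol, rounded to 4 dp:

0.3768 mol


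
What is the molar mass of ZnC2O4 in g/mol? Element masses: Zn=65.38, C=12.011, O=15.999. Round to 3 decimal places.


M = sum(count * atomic_mass) over atoms.
M = 1*65.38 + 2*12.011 + 4*15.999
M = 65.38 + 24.022 + 63.996
M = 153.398 g/mol, rounded to 3 dp:

153.398 g/mol


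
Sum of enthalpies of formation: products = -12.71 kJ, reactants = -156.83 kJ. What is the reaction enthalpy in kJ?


dH_rxn = sum(dH_f products) - sum(dH_f reactants)
dH_rxn = -12.71 - (-156.83)
dH_rxn = 144.12 kJ:

144.12 kJ


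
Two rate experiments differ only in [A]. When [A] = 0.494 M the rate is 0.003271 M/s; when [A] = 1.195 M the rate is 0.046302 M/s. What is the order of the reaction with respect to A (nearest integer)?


Rate is proportional to [A]^n, so rate2/rate1 = ([A]2/[A]1)^n. Take logs to solve for n.
rate2/rate1 = 0.046302 / 0.003271 = 14.1553
[A]2/[A]1 = 1.195 / 0.494 = 2.419
n = ln(14.1553) / ln(2.419) = 3.0
Nearest integer order:

3


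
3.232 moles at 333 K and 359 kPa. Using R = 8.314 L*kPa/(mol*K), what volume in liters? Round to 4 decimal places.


PV = nRT, solve for V = nRT / P.
nRT = 3.232 * 8.314 * 333 = 8947.9924
V = 8947.9924 / 359
V = 24.92476992 L, rounded to 4 dp:

24.9248 L


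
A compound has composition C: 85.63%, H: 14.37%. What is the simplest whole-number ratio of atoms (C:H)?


Assume 100 g of compound, divide each mass% by atomic mass to get moles, then normalize by the smallest to get a raw atom ratio.
Moles per 100 g: C: 85.63/12.011 = 7.1293, H: 14.37/1.008 = 14.256
Raw ratio (divide by min = 7.1293): C: 1.0, H: 2.0
Multiply by 1 to clear fractions: C: 1.0 ~= 1, H: 2.0 ~= 2
Reduce by GCD to get the simplest whole-number ratio:

1:2


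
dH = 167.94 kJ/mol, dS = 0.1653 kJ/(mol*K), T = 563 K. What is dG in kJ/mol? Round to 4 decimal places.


Gibbs: dG = dH - T*dS (consistent units, dS already in kJ/(mol*K)).
T*dS = 563 * 0.1653 = 93.0639
dG = 167.94 - (93.0639)
dG = 74.8761 kJ/mol, rounded to 4 dp:

74.8761 kJ/mol


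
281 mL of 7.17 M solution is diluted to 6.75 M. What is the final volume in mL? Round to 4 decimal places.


Dilution: M1*V1 = M2*V2, solve for V2.
V2 = M1*V1 / M2
V2 = 7.17 * 281 / 6.75
V2 = 2014.77 / 6.75
V2 = 298.48444444 mL, rounded to 4 dp:

298.4844 mL


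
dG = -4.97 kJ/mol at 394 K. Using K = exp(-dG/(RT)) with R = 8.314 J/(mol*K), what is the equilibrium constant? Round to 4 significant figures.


dG is in kJ/mol; multiply by 1000 to match R in J/(mol*K).
RT = 8.314 * 394 = 3275.716 J/mol
exponent = -dG*1000 / (RT) = -(-4.97*1000) / 3275.716 = 1.51722555
K = exp(1.51722555)
K = 4.5595574, rounded to 4 significant figures:

4.560


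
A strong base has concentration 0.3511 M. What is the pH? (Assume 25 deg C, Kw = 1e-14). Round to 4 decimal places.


A strong base dissociates completely, so [OH-] equals the given concentration.
pOH = -log10([OH-]) = -log10(0.3511) = 0.454569
pH = 14 - pOH = 14 - 0.454569
pH = 13.545431, rounded to 4 dp:

13.5454


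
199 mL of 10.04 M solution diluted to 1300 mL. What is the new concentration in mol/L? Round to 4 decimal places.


Dilution: M1*V1 = M2*V2, solve for M2.
M2 = M1*V1 / V2
M2 = 10.04 * 199 / 1300
M2 = 1997.96 / 1300
M2 = 1.53689231 mol/L, rounded to 4 dp:

1.5369 mol/L


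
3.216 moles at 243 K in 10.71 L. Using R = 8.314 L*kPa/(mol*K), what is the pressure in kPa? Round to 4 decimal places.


PV = nRT, solve for P = nRT / V.
nRT = 3.216 * 8.314 * 243 = 6497.2912
P = 6497.2912 / 10.71
P = 606.65650794 kPa, rounded to 4 dp:

606.6565 kPa


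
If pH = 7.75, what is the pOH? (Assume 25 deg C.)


At 25 deg C, pH + pOH = 14.
pOH = 14 - pH = 14 - 7.75
pOH = 6.25:

6.25


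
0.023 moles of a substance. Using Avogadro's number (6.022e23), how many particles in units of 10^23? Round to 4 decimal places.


N = n * NA, then divide by 1e23 for the requested units.
N / 1e23 = n * 6.022
N / 1e23 = 0.023 * 6.022
N / 1e23 = 0.138506, rounded to 4 dp:

0.1385


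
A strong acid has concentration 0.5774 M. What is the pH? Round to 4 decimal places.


A strong acid dissociates completely, so [H+] equals the given concentration.
pH = -log10([H+]) = -log10(0.5774)
pH = 0.23852322, rounded to 4 dp:

0.2385


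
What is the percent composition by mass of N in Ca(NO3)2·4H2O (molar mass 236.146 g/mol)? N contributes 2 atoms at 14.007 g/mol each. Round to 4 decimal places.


pct = 100 * (n_elem * M_elem) / M_total
mass_contribution = 2 * 14.007 = 28.014 g/mol
pct = 100 * 28.014 / 236.146
pct = 11.86300001 %, rounded to 4 dp:

11.8630 %


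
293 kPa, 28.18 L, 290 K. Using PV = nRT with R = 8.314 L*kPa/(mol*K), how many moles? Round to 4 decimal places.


PV = nRT, solve for n = PV / (RT).
PV = 293 * 28.18 = 8256.74
RT = 8.314 * 290 = 2411.06
n = 8256.74 / 2411.06
n = 3.42452697 mol, rounded to 4 dp:

3.4245 mol


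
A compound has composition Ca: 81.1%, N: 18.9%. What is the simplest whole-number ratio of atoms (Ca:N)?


Assume 100 g of compound, divide each mass% by atomic mass to get moles, then normalize by the smallest to get a raw atom ratio.
Moles per 100 g: Ca: 81.1/40.078 = 2.0236, N: 18.9/14.007 = 1.3493
Raw ratio (divide by min = 1.3493): Ca: 1.5, N: 1.0
Multiply by 2 to clear fractions: Ca: 2.999 ~= 3, N: 2.0 ~= 2
Reduce by GCD to get the simplest whole-number ratio:

3:2


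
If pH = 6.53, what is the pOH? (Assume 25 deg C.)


At 25 deg C, pH + pOH = 14.
pOH = 14 - pH = 14 - 6.53
pOH = 7.47:

7.47


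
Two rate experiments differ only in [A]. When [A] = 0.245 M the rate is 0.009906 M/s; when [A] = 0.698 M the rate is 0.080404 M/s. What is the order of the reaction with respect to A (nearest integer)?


Rate is proportional to [A]^n, so rate2/rate1 = ([A]2/[A]1)^n. Take logs to solve for n.
rate2/rate1 = 0.080404 / 0.009906 = 8.1167
[A]2/[A]1 = 0.698 / 0.245 = 2.849
n = ln(8.1167) / ln(2.849) = 2.0
Nearest integer order:

2


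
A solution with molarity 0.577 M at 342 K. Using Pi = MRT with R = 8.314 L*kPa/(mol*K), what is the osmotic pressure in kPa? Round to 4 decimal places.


Osmotic pressure (van't Hoff): Pi = M*R*T.
RT = 8.314 * 342 = 2843.388
Pi = 0.577 * 2843.388
Pi = 1640.634876 kPa, rounded to 4 dp:

1640.6349 kPa


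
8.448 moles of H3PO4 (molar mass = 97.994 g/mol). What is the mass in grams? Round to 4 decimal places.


mass = n * M
mass = 8.448 * 97.994
mass = 827.853312 g, rounded to 4 dp:

827.8533 g


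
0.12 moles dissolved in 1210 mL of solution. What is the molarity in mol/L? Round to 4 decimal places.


Convert volume to liters: V_L = V_mL / 1000.
V_L = 1210 / 1000 = 1.21 L
M = n / V_L = 0.12 / 1.21
M = 0.09917355 mol/L, rounded to 4 dp:

0.0992 mol/L


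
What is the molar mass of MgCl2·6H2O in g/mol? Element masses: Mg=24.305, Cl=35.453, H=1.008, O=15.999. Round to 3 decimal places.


M = sum(count * atomic_mass) over atoms.
M = 1*24.305 + 2*35.453 + 12*1.008 + 6*15.999
M = 24.305 + 70.906 + 12.096 + 95.994
M = 203.301 g/mol, rounded to 3 dp:

203.301 g/mol


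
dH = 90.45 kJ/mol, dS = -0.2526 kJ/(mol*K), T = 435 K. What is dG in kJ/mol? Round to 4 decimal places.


Gibbs: dG = dH - T*dS (consistent units, dS already in kJ/(mol*K)).
T*dS = 435 * -0.2526 = -109.881
dG = 90.45 - (-109.881)
dG = 200.331 kJ/mol, rounded to 4 dp:

200.3310 kJ/mol


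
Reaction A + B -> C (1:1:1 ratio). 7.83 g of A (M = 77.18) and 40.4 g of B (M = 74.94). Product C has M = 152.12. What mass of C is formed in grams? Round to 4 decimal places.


Find moles of each reactant; the smaller value is the limiting reagent in a 1:1:1 reaction, so moles_C equals moles of the limiter.
n_A = mass_A / M_A = 7.83 / 77.18 = 0.101451 mol
n_B = mass_B / M_B = 40.4 / 74.94 = 0.539098 mol
Limiting reagent: A (smaller), n_limiting = 0.101451 mol
mass_C = n_limiting * M_C = 0.101451 * 152.12
mass_C = 15.43272612 g, rounded to 4 dp:

15.4327 g


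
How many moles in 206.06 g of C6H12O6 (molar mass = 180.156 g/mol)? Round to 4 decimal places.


n = mass / M
n = 206.06 / 180.156
n = 1.1437865 mol, rounded to 4 dp:

1.1438 mol


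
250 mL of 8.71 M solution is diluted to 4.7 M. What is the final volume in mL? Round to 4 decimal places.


Dilution: M1*V1 = M2*V2, solve for V2.
V2 = M1*V1 / M2
V2 = 8.71 * 250 / 4.7
V2 = 2177.5 / 4.7
V2 = 463.29787234 mL, rounded to 4 dp:

463.2979 mL


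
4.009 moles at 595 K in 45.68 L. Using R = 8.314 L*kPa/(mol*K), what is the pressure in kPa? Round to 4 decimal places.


PV = nRT, solve for P = nRT / V.
nRT = 4.009 * 8.314 * 595 = 19831.8415
P = 19831.8415 / 45.68
P = 434.14714317 kPa, rounded to 4 dp:

434.1471 kPa


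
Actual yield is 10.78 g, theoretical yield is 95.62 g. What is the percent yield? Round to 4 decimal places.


% yield = 100 * actual / theoretical
% yield = 100 * 10.78 / 95.62
% yield = 11.27379209 %, rounded to 4 dp:

11.2738 %


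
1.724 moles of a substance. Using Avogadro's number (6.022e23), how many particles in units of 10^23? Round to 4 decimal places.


N = n * NA, then divide by 1e23 for the requested units.
N / 1e23 = n * 6.022
N / 1e23 = 1.724 * 6.022
N / 1e23 = 10.381928, rounded to 4 dp:

10.3819


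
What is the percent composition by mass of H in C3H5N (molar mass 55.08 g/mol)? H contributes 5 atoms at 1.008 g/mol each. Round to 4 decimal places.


pct = 100 * (n_elem * M_elem) / M_total
mass_contribution = 5 * 1.008 = 5.04 g/mol
pct = 100 * 5.04 / 55.08
pct = 9.1503268 %, rounded to 4 dp:

9.1503 %


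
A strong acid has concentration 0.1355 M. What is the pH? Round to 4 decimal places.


A strong acid dissociates completely, so [H+] equals the given concentration.
pH = -log10([H+]) = -log10(0.1355)
pH = 0.8680607, rounded to 4 dp:

0.8681


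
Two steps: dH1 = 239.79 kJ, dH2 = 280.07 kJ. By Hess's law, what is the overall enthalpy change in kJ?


Hess's law: enthalpy is a state function, so add the step enthalpies.
dH_total = dH1 + dH2 = 239.79 + (280.07)
dH_total = 519.86 kJ:

519.86 kJ


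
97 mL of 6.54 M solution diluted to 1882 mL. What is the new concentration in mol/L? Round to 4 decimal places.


Dilution: M1*V1 = M2*V2, solve for M2.
M2 = M1*V1 / V2
M2 = 6.54 * 97 / 1882
M2 = 634.38 / 1882
M2 = 0.33707758 mol/L, rounded to 4 dp:

0.3371 mol/L


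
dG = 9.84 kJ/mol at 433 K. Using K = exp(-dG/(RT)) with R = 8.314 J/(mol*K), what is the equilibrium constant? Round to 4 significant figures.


dG is in kJ/mol; multiply by 1000 to match R in J/(mol*K).
RT = 8.314 * 433 = 3599.962 J/mol
exponent = -dG*1000 / (RT) = -(9.84*1000) / 3599.962 = -2.73336219
K = exp(-2.73336219)
K = 0.065000378, rounded to 4 significant figures:

0.06500


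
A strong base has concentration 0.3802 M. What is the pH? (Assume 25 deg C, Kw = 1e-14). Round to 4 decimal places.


A strong base dissociates completely, so [OH-] equals the given concentration.
pOH = -log10([OH-]) = -log10(0.3802) = 0.419988
pH = 14 - pOH = 14 - 0.419988
pH = 13.580012, rounded to 4 dp:

13.5800


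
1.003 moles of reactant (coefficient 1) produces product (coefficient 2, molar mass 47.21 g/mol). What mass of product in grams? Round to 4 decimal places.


Use the coefficient ratio to convert reactant moles to product moles, then multiply by the product's molar mass.
moles_P = moles_R * (coeff_P / coeff_R) = 1.003 * (2/1) = 2.006
mass_P = moles_P * M_P = 2.006 * 47.21
mass_P = 94.70326 g, rounded to 4 dp:

94.7033 g


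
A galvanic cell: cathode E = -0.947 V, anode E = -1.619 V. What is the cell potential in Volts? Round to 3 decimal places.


Standard cell potential: E_cell = E_cathode - E_anode.
E_cell = -0.947 - (-1.619)
E_cell = 0.672 V, rounded to 3 dp:

0.672 V


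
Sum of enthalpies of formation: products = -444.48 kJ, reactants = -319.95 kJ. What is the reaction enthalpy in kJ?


dH_rxn = sum(dH_f products) - sum(dH_f reactants)
dH_rxn = -444.48 - (-319.95)
dH_rxn = -124.53 kJ:

-124.53 kJ


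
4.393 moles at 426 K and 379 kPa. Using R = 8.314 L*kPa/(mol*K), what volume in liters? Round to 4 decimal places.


PV = nRT, solve for V = nRT / P.
nRT = 4.393 * 8.314 * 426 = 15558.9693
V = 15558.9693 / 379
V = 41.05268945 L, rounded to 4 dp:

41.0527 L


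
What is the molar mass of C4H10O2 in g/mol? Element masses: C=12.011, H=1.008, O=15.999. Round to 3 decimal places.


M = sum(count * atomic_mass) over atoms.
M = 4*12.011 + 10*1.008 + 2*15.999
M = 48.044 + 10.08 + 31.998
M = 90.122 g/mol, rounded to 3 dp:

90.122 g/mol


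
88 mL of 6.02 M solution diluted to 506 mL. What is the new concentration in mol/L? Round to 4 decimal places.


Dilution: M1*V1 = M2*V2, solve for M2.
M2 = M1*V1 / V2
M2 = 6.02 * 88 / 506
M2 = 529.76 / 506
M2 = 1.04695652 mol/L, rounded to 4 dp:

1.0470 mol/L


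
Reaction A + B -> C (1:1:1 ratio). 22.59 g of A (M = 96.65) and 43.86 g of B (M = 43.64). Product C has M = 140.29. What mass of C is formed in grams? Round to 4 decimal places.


Find moles of each reactant; the smaller value is the limiting reagent in a 1:1:1 reaction, so moles_C equals moles of the limiter.
n_A = mass_A / M_A = 22.59 / 96.65 = 0.23373 mol
n_B = mass_B / M_B = 43.86 / 43.64 = 1.005041 mol
Limiting reagent: A (smaller), n_limiting = 0.23373 mol
mass_C = n_limiting * M_C = 0.23373 * 140.29
mass_C = 32.7899817 g, rounded to 4 dp:

32.7900 g


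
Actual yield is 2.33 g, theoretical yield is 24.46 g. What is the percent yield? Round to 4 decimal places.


% yield = 100 * actual / theoretical
% yield = 100 * 2.33 / 24.46
% yield = 9.52575634 %, rounded to 4 dp:

9.5258 %


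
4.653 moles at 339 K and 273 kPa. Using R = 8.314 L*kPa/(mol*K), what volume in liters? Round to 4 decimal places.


PV = nRT, solve for V = nRT / P.
nRT = 4.653 * 8.314 * 339 = 13114.2292
V = 13114.2292 / 273
V = 48.0374696 L, rounded to 4 dp:

48.0375 L


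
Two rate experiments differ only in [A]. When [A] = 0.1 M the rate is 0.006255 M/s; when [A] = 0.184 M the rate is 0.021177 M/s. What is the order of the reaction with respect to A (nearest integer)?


Rate is proportional to [A]^n, so rate2/rate1 = ([A]2/[A]1)^n. Take logs to solve for n.
rate2/rate1 = 0.021177 / 0.006255 = 3.3856
[A]2/[A]1 = 0.184 / 0.1 = 1.84
n = ln(3.3856) / ln(1.84) = 2.0
Nearest integer order:

2


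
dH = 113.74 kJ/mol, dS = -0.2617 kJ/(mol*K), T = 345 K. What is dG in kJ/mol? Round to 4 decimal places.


Gibbs: dG = dH - T*dS (consistent units, dS already in kJ/(mol*K)).
T*dS = 345 * -0.2617 = -90.2865
dG = 113.74 - (-90.2865)
dG = 204.0265 kJ/mol, rounded to 4 dp:

204.0265 kJ/mol


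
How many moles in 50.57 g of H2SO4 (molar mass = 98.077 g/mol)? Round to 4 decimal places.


n = mass / M
n = 50.57 / 98.077
n = 0.51561528 mol, rounded to 4 dp:

0.5156 mol


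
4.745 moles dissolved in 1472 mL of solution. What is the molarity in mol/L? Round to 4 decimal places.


Convert volume to liters: V_L = V_mL / 1000.
V_L = 1472 / 1000 = 1.472 L
M = n / V_L = 4.745 / 1.472
M = 3.22350543 mol/L, rounded to 4 dp:

3.2235 mol/L


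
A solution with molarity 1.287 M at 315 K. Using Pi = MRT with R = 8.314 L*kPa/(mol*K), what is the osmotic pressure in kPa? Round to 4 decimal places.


Osmotic pressure (van't Hoff): Pi = M*R*T.
RT = 8.314 * 315 = 2618.91
Pi = 1.287 * 2618.91
Pi = 3370.53717 kPa, rounded to 4 dp:

3370.5372 kPa


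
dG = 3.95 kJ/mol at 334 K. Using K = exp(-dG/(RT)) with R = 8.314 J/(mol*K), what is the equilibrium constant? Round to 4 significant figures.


dG is in kJ/mol; multiply by 1000 to match R in J/(mol*K).
RT = 8.314 * 334 = 2776.876 J/mol
exponent = -dG*1000 / (RT) = -(3.95*1000) / 2776.876 = -1.42246179
K = exp(-1.42246179)
K = 0.2411197, rounded to 4 significant figures:

0.2411


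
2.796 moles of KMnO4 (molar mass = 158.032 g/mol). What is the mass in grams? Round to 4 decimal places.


mass = n * M
mass = 2.796 * 158.032
mass = 441.857472 g, rounded to 4 dp:

441.8575 g


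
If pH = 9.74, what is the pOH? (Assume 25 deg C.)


At 25 deg C, pH + pOH = 14.
pOH = 14 - pH = 14 - 9.74
pOH = 4.26:

4.26


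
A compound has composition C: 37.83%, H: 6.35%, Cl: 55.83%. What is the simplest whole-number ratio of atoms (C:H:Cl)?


Assume 100 g of compound, divide each mass% by atomic mass to get moles, then normalize by the smallest to get a raw atom ratio.
Moles per 100 g: C: 37.83/12.011 = 3.1496, H: 6.35/1.008 = 6.2996, Cl: 55.83/35.453 = 1.5748
Raw ratio (divide by min = 1.5748): C: 2.0, H: 4.0, Cl: 1.0
Multiply by 1 to clear fractions: C: 2.0 ~= 2, H: 4.0 ~= 4, Cl: 1.0 ~= 1
Reduce by GCD to get the simplest whole-number ratio:

2:4:1


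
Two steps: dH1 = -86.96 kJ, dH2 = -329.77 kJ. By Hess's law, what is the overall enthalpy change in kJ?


Hess's law: enthalpy is a state function, so add the step enthalpies.
dH_total = dH1 + dH2 = -86.96 + (-329.77)
dH_total = -416.73 kJ:

-416.73 kJ


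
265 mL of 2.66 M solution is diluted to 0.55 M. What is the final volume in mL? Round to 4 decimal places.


Dilution: M1*V1 = M2*V2, solve for V2.
V2 = M1*V1 / M2
V2 = 2.66 * 265 / 0.55
V2 = 704.9 / 0.55
V2 = 1281.63636364 mL, rounded to 4 dp:

1281.6364 mL


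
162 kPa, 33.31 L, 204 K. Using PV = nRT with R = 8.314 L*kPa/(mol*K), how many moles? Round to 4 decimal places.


PV = nRT, solve for n = PV / (RT).
PV = 162 * 33.31 = 5396.22
RT = 8.314 * 204 = 1696.056
n = 5396.22 / 1696.056
n = 3.18162844 mol, rounded to 4 dp:

3.1816 mol


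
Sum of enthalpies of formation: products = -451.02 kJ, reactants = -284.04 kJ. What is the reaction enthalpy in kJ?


dH_rxn = sum(dH_f products) - sum(dH_f reactants)
dH_rxn = -451.02 - (-284.04)
dH_rxn = -166.98 kJ:

-166.98 kJ


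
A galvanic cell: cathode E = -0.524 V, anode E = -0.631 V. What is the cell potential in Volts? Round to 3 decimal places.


Standard cell potential: E_cell = E_cathode - E_anode.
E_cell = -0.524 - (-0.631)
E_cell = 0.107 V, rounded to 3 dp:

0.107 V


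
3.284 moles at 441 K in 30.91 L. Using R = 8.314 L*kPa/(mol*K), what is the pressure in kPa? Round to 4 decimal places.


PV = nRT, solve for P = nRT / V.
nRT = 3.284 * 8.314 * 441 = 12040.7006
P = 12040.7006 / 30.91
P = 389.54062116 kPa, rounded to 4 dp:

389.5406 kPa


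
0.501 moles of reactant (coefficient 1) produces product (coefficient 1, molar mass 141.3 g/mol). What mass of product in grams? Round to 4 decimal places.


Use the coefficient ratio to convert reactant moles to product moles, then multiply by the product's molar mass.
moles_P = moles_R * (coeff_P / coeff_R) = 0.501 * (1/1) = 0.501
mass_P = moles_P * M_P = 0.501 * 141.3
mass_P = 70.7913 g, rounded to 4 dp:

70.7913 g


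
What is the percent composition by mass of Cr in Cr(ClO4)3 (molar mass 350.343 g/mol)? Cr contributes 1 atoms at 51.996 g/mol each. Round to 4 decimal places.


pct = 100 * (n_elem * M_elem) / M_total
mass_contribution = 1 * 51.996 = 51.996 g/mol
pct = 100 * 51.996 / 350.343
pct = 14.84145537 %, rounded to 4 dp:

14.8415 %


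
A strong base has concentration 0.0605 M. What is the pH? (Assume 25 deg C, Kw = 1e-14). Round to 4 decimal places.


A strong base dissociates completely, so [OH-] equals the given concentration.
pOH = -log10([OH-]) = -log10(0.0605) = 1.218245
pH = 14 - pOH = 14 - 1.218245
pH = 12.781755, rounded to 4 dp:

12.7818


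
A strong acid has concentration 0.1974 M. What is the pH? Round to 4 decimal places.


A strong acid dissociates completely, so [H+] equals the given concentration.
pH = -log10([H+]) = -log10(0.1974)
pH = 0.70465285, rounded to 4 dp:

0.7047


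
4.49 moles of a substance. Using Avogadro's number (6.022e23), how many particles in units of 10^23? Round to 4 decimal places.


N = n * NA, then divide by 1e23 for the requested units.
N / 1e23 = n * 6.022
N / 1e23 = 4.49 * 6.022
N / 1e23 = 27.03878, rounded to 4 dp:

27.0388


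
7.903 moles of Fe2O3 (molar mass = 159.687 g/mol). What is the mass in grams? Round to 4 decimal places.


mass = n * M
mass = 7.903 * 159.687
mass = 1262.006361 g, rounded to 4 dp:

1262.0064 g


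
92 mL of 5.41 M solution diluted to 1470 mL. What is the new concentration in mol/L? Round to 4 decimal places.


Dilution: M1*V1 = M2*V2, solve for M2.
M2 = M1*V1 / V2
M2 = 5.41 * 92 / 1470
M2 = 497.72 / 1470
M2 = 0.33858503 mol/L, rounded to 4 dp:

0.3386 mol/L


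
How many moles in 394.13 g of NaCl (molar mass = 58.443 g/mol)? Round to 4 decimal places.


n = mass / M
n = 394.13 / 58.443
n = 6.74383587 mol, rounded to 4 dp:

6.7438 mol


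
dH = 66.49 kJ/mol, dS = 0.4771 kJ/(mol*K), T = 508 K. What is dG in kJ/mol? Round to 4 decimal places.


Gibbs: dG = dH - T*dS (consistent units, dS already in kJ/(mol*K)).
T*dS = 508 * 0.4771 = 242.3668
dG = 66.49 - (242.3668)
dG = -175.8768 kJ/mol, rounded to 4 dp:

-175.8768 kJ/mol


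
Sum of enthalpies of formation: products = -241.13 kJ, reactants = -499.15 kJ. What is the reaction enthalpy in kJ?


dH_rxn = sum(dH_f products) - sum(dH_f reactants)
dH_rxn = -241.13 - (-499.15)
dH_rxn = 258.02 kJ:

258.02 kJ


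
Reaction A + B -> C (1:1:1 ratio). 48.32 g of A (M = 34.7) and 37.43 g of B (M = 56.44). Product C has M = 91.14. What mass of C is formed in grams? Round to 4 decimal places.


Find moles of each reactant; the smaller value is the limiting reagent in a 1:1:1 reaction, so moles_C equals moles of the limiter.
n_A = mass_A / M_A = 48.32 / 34.7 = 1.392507 mol
n_B = mass_B / M_B = 37.43 / 56.44 = 0.663182 mol
Limiting reagent: B (smaller), n_limiting = 0.663182 mol
mass_C = n_limiting * M_C = 0.663182 * 91.14
mass_C = 60.44240748 g, rounded to 4 dp:

60.4424 g


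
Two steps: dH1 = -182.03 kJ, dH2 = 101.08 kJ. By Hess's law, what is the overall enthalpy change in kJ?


Hess's law: enthalpy is a state function, so add the step enthalpies.
dH_total = dH1 + dH2 = -182.03 + (101.08)
dH_total = -80.95 kJ:

-80.95 kJ


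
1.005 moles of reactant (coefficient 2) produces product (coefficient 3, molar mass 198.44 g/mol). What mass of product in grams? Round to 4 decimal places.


Use the coefficient ratio to convert reactant moles to product moles, then multiply by the product's molar mass.
moles_P = moles_R * (coeff_P / coeff_R) = 1.005 * (3/2) = 1.5075
mass_P = moles_P * M_P = 1.5075 * 198.44
mass_P = 299.1483 g, rounded to 4 dp:

299.1483 g


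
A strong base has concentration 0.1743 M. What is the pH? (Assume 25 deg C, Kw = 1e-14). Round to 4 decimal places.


A strong base dissociates completely, so [OH-] equals the given concentration.
pOH = -log10([OH-]) = -log10(0.1743) = 0.758703
pH = 14 - pOH = 14 - 0.758703
pH = 13.241297, rounded to 4 dp:

13.2413


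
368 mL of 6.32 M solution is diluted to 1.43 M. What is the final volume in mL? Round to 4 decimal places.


Dilution: M1*V1 = M2*V2, solve for V2.
V2 = M1*V1 / M2
V2 = 6.32 * 368 / 1.43
V2 = 2325.76 / 1.43
V2 = 1626.40559441 mL, rounded to 4 dp:

1626.4056 mL


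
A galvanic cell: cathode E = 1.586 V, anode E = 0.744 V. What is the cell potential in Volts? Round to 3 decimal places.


Standard cell potential: E_cell = E_cathode - E_anode.
E_cell = 1.586 - (0.744)
E_cell = 0.842 V, rounded to 3 dp:

0.842 V


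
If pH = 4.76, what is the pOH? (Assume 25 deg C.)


At 25 deg C, pH + pOH = 14.
pOH = 14 - pH = 14 - 4.76
pOH = 9.24:

9.24


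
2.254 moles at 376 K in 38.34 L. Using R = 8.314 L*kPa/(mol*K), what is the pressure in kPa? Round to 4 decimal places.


PV = nRT, solve for P = nRT / V.
nRT = 2.254 * 8.314 * 376 = 7046.1483
P = 7046.1483 / 38.34
P = 183.7806025 kPa, rounded to 4 dp:

183.7806 kPa


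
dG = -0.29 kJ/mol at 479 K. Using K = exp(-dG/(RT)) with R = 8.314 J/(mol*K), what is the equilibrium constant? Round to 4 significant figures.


dG is in kJ/mol; multiply by 1000 to match R in J/(mol*K).
RT = 8.314 * 479 = 3982.406 J/mol
exponent = -dG*1000 / (RT) = -(-0.29*1000) / 3982.406 = 0.0728203
K = exp(0.0728203)
K = 1.0755372, rounded to 4 significant figures:

1.076


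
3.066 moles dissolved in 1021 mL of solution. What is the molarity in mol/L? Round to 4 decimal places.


Convert volume to liters: V_L = V_mL / 1000.
V_L = 1021 / 1000 = 1.021 L
M = n / V_L = 3.066 / 1.021
M = 3.0029383 mol/L, rounded to 4 dp:

3.0029 mol/L


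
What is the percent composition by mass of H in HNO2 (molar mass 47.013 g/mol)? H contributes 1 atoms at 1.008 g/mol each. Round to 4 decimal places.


pct = 100 * (n_elem * M_elem) / M_total
mass_contribution = 1 * 1.008 = 1.008 g/mol
pct = 100 * 1.008 / 47.013
pct = 2.14408781 %, rounded to 4 dp:

2.1441 %


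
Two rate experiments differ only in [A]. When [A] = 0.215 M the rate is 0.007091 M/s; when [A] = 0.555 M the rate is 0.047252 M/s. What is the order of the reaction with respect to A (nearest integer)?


Rate is proportional to [A]^n, so rate2/rate1 = ([A]2/[A]1)^n. Take logs to solve for n.
rate2/rate1 = 0.047252 / 0.007091 = 6.6637
[A]2/[A]1 = 0.555 / 0.215 = 2.5814
n = ln(6.6637) / ln(2.5814) = 2.0
Nearest integer order:

2


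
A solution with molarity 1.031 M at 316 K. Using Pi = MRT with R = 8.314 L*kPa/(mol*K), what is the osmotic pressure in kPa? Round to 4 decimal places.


Osmotic pressure (van't Hoff): Pi = M*R*T.
RT = 8.314 * 316 = 2627.224
Pi = 1.031 * 2627.224
Pi = 2708.667944 kPa, rounded to 4 dp:

2708.6679 kPa


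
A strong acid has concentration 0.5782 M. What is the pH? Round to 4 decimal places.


A strong acid dissociates completely, so [H+] equals the given concentration.
pH = -log10([H+]) = -log10(0.5782)
pH = 0.23792191, rounded to 4 dp:

0.2379


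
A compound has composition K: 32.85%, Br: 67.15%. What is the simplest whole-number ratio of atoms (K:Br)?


Assume 100 g of compound, divide each mass% by atomic mass to get moles, then normalize by the smallest to get a raw atom ratio.
Moles per 100 g: K: 32.85/39.098 = 0.8402, Br: 67.15/79.904 = 0.8404
Raw ratio (divide by min = 0.8402): K: 1.0, Br: 1.0
Multiply by 1 to clear fractions: K: 1.0 ~= 1, Br: 1.0 ~= 1
Reduce by GCD to get the simplest whole-number ratio:

1:1


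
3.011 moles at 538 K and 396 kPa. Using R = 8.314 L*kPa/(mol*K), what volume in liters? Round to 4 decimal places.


PV = nRT, solve for V = nRT / P.
nRT = 3.011 * 8.314 * 538 = 13467.9983
V = 13467.9983 / 396
V = 34.01009672 L, rounded to 4 dp:

34.0101 L


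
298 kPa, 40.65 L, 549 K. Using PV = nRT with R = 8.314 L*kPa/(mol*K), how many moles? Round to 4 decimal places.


PV = nRT, solve for n = PV / (RT).
PV = 298 * 40.65 = 12113.7
RT = 8.314 * 549 = 4564.386
n = 12113.7 / 4564.386
n = 2.65396047 mol, rounded to 4 dp:

2.6540 mol


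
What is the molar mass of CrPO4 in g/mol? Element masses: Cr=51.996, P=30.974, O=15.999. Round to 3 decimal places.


M = sum(count * atomic_mass) over atoms.
M = 1*51.996 + 1*30.974 + 4*15.999
M = 51.996 + 30.974 + 63.996
M = 146.966 g/mol, rounded to 3 dp:

146.966 g/mol


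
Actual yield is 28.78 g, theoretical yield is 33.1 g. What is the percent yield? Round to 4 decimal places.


% yield = 100 * actual / theoretical
% yield = 100 * 28.78 / 33.1
% yield = 86.94864048 %, rounded to 4 dp:

86.9486 %


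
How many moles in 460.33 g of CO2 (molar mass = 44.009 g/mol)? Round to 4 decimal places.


n = mass / M
n = 460.33 / 44.009
n = 10.45990593 mol, rounded to 4 dp:

10.4599 mol


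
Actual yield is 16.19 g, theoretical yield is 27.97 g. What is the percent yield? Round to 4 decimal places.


% yield = 100 * actual / theoretical
% yield = 100 * 16.19 / 27.97
% yield = 57.88344655 %, rounded to 4 dp:

57.8834 %


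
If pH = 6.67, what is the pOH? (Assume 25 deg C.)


At 25 deg C, pH + pOH = 14.
pOH = 14 - pH = 14 - 6.67
pOH = 7.33:

7.33


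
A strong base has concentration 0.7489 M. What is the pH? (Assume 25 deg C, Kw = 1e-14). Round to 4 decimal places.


A strong base dissociates completely, so [OH-] equals the given concentration.
pOH = -log10([OH-]) = -log10(0.7489) = 0.125576
pH = 14 - pOH = 14 - 0.125576
pH = 13.874424, rounded to 4 dp:

13.8744


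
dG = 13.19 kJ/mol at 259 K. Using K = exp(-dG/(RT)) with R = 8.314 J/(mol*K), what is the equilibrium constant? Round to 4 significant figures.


dG is in kJ/mol; multiply by 1000 to match R in J/(mol*K).
RT = 8.314 * 259 = 2153.326 J/mol
exponent = -dG*1000 / (RT) = -(13.19*1000) / 2153.326 = -6.12540786
K = exp(-6.12540786)
K = 0.0021865991, rounded to 4 significant figures:

0.002187


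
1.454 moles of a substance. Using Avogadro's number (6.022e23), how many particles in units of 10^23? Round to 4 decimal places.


N = n * NA, then divide by 1e23 for the requested units.
N / 1e23 = n * 6.022
N / 1e23 = 1.454 * 6.022
N / 1e23 = 8.755988, rounded to 4 dp:

8.7560


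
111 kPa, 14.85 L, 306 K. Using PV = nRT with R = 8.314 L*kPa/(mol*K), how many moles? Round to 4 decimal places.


PV = nRT, solve for n = PV / (RT).
PV = 111 * 14.85 = 1648.35
RT = 8.314 * 306 = 2544.084
n = 1648.35 / 2544.084
n = 0.64791493 mol, rounded to 4 dp:

0.6479 mol


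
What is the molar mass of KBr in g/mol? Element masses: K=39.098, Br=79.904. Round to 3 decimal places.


M = sum(count * atomic_mass) over atoms.
M = 1*39.098 + 1*79.904
M = 39.098 + 79.904
M = 119.002 g/mol, rounded to 3 dp:

119.002 g/mol


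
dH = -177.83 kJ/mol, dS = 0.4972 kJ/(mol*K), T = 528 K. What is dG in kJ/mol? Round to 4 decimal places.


Gibbs: dG = dH - T*dS (consistent units, dS already in kJ/(mol*K)).
T*dS = 528 * 0.4972 = 262.5216
dG = -177.83 - (262.5216)
dG = -440.3516 kJ/mol, rounded to 4 dp:

-440.3516 kJ/mol


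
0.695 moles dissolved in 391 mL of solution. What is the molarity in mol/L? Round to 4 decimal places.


Convert volume to liters: V_L = V_mL / 1000.
V_L = 391 / 1000 = 0.391 L
M = n / V_L = 0.695 / 0.391
M = 1.77749361 mol/L, rounded to 4 dp:

1.7775 mol/L


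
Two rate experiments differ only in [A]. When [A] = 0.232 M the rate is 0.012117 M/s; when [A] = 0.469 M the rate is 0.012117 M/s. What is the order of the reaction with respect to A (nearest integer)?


Rate is proportional to [A]^n, so rate2/rate1 = ([A]2/[A]1)^n. Take logs to solve for n.
rate2/rate1 = 0.012117 / 0.012117 = 1.0
[A]2/[A]1 = 0.469 / 0.232 = 2.0216
n = ln(1.0) / ln(2.0216) = 0.0
Nearest integer order:

0


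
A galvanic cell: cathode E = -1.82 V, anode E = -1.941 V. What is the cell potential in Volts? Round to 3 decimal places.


Standard cell potential: E_cell = E_cathode - E_anode.
E_cell = -1.82 - (-1.941)
E_cell = 0.121 V, rounded to 3 dp:

0.121 V


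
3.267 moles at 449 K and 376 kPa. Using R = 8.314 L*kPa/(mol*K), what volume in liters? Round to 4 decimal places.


PV = nRT, solve for V = nRT / P.
nRT = 3.267 * 8.314 * 449 = 12195.6653
V = 12195.6653 / 376
V = 32.43528005 L, rounded to 4 dp:

32.4353 L


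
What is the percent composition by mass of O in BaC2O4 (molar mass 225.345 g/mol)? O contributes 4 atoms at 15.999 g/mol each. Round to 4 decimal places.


pct = 100 * (n_elem * M_elem) / M_total
mass_contribution = 4 * 15.999 = 63.996 g/mol
pct = 100 * 63.996 / 225.345
pct = 28.39912135 %, rounded to 4 dp:

28.3991 %


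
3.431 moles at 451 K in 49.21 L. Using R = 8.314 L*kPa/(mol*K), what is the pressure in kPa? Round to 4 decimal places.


PV = nRT, solve for P = nRT / V.
nRT = 3.431 * 8.314 * 451 = 12864.9256
P = 12864.9256 / 49.21
P = 261.42909165 kPa, rounded to 4 dp:

261.4291 kPa


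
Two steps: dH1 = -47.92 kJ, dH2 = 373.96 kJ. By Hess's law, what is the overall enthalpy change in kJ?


Hess's law: enthalpy is a state function, so add the step enthalpies.
dH_total = dH1 + dH2 = -47.92 + (373.96)
dH_total = 326.04 kJ:

326.04 kJ


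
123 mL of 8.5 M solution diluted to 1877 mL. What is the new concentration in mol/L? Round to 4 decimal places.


Dilution: M1*V1 = M2*V2, solve for M2.
M2 = M1*V1 / V2
M2 = 8.5 * 123 / 1877
M2 = 1045.5 / 1877
M2 = 0.55700586 mol/L, rounded to 4 dp:

0.5570 mol/L


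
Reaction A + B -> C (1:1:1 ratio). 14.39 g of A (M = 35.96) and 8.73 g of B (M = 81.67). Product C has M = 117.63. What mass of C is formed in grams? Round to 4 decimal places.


Find moles of each reactant; the smaller value is the limiting reagent in a 1:1:1 reaction, so moles_C equals moles of the limiter.
n_A = mass_A / M_A = 14.39 / 35.96 = 0.400167 mol
n_B = mass_B / M_B = 8.73 / 81.67 = 0.106894 mol
Limiting reagent: B (smaller), n_limiting = 0.106894 mol
mass_C = n_limiting * M_C = 0.106894 * 117.63
mass_C = 12.57394122 g, rounded to 4 dp:

12.5739 g


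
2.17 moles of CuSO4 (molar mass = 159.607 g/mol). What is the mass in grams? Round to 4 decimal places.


mass = n * M
mass = 2.17 * 159.607
mass = 346.34719 g, rounded to 4 dp:

346.3472 g


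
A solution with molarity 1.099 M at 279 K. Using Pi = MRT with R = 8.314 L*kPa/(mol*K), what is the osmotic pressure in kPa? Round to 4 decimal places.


Osmotic pressure (van't Hoff): Pi = M*R*T.
RT = 8.314 * 279 = 2319.606
Pi = 1.099 * 2319.606
Pi = 2549.246994 kPa, rounded to 4 dp:

2549.2470 kPa


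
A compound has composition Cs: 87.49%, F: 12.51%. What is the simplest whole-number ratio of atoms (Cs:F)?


Assume 100 g of compound, divide each mass% by atomic mass to get moles, then normalize by the smallest to get a raw atom ratio.
Moles per 100 g: Cs: 87.49/132.905 = 0.6583, F: 12.51/18.998 = 0.6585
Raw ratio (divide by min = 0.6583): Cs: 1.0, F: 1.0
Multiply by 1 to clear fractions: Cs: 1.0 ~= 1, F: 1.0 ~= 1
Reduce by GCD to get the simplest whole-number ratio:

1:1


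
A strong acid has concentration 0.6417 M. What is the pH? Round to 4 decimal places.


A strong acid dissociates completely, so [H+] equals the given concentration.
pH = -log10([H+]) = -log10(0.6417)
pH = 0.19266796, rounded to 4 dp:

0.1927


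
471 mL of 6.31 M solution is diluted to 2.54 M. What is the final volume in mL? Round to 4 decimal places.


Dilution: M1*V1 = M2*V2, solve for V2.
V2 = M1*V1 / M2
V2 = 6.31 * 471 / 2.54
V2 = 2972.01 / 2.54
V2 = 1170.08267717 mL, rounded to 4 dp:

1170.0827 mL


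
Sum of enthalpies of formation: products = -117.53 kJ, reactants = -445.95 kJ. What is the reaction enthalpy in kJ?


dH_rxn = sum(dH_f products) - sum(dH_f reactants)
dH_rxn = -117.53 - (-445.95)
dH_rxn = 328.42 kJ:

328.42 kJ


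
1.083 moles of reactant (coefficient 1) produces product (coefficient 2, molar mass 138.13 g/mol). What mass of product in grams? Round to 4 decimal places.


Use the coefficient ratio to convert reactant moles to product moles, then multiply by the product's molar mass.
moles_P = moles_R * (coeff_P / coeff_R) = 1.083 * (2/1) = 2.166
mass_P = moles_P * M_P = 2.166 * 138.13
mass_P = 299.18958 g, rounded to 4 dp:

299.1896 g


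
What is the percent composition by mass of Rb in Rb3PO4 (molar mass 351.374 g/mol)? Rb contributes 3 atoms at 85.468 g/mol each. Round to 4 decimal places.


pct = 100 * (n_elem * M_elem) / M_total
mass_contribution = 3 * 85.468 = 256.404 g/mol
pct = 100 * 256.404 / 351.374
pct = 72.9718192 %, rounded to 4 dp:

72.9718 %


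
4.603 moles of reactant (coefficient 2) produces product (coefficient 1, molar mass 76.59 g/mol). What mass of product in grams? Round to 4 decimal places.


Use the coefficient ratio to convert reactant moles to product moles, then multiply by the product's molar mass.
moles_P = moles_R * (coeff_P / coeff_R) = 4.603 * (1/2) = 2.3015
mass_P = moles_P * M_P = 2.3015 * 76.59
mass_P = 176.271885 g, rounded to 4 dp:

176.2719 g


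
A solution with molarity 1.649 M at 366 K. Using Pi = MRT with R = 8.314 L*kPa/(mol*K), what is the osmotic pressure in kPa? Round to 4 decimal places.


Osmotic pressure (van't Hoff): Pi = M*R*T.
RT = 8.314 * 366 = 3042.924
Pi = 1.649 * 3042.924
Pi = 5017.781676 kPa, rounded to 4 dp:

5017.7817 kPa


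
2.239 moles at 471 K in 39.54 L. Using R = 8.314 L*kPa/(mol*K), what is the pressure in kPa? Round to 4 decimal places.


PV = nRT, solve for P = nRT / V.
nRT = 2.239 * 8.314 * 471 = 8767.6867
P = 8767.6867 / 39.54
P = 221.74220283 kPa, rounded to 4 dp:

221.7422 kPa


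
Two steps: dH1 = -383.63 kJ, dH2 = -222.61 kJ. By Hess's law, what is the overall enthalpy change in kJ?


Hess's law: enthalpy is a state function, so add the step enthalpies.
dH_total = dH1 + dH2 = -383.63 + (-222.61)
dH_total = -606.24 kJ:

-606.24 kJ


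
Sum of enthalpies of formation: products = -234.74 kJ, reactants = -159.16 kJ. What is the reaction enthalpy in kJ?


dH_rxn = sum(dH_f products) - sum(dH_f reactants)
dH_rxn = -234.74 - (-159.16)
dH_rxn = -75.58 kJ:

-75.58 kJ


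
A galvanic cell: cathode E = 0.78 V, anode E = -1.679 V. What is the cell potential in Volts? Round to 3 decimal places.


Standard cell potential: E_cell = E_cathode - E_anode.
E_cell = 0.78 - (-1.679)
E_cell = 2.459 V, rounded to 3 dp:

2.459 V


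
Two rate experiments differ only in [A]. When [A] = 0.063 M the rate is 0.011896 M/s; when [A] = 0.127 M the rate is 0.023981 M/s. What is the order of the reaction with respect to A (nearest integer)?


Rate is proportional to [A]^n, so rate2/rate1 = ([A]2/[A]1)^n. Take logs to solve for n.
rate2/rate1 = 0.023981 / 0.011896 = 2.0159
[A]2/[A]1 = 0.127 / 0.063 = 2.0159
n = ln(2.0159) / ln(2.0159) = 1.0
Nearest integer order:

1
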